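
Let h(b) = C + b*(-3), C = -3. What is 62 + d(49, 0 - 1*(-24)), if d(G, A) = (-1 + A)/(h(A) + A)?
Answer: 3139/51 ≈ 61.549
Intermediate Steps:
h(b) = -3 - 3*b (h(b) = -3 + b*(-3) = -3 - 3*b)
d(G, A) = (-1 + A)/(-3 - 2*A) (d(G, A) = (-1 + A)/((-3 - 3*A) + A) = (-1 + A)/(-3 - 2*A))
62 + d(49, 0 - 1*(-24)) = 62 + (1 - (0 - 1*(-24)))/(3 + 2*(0 - 1*(-24))) = 62 + (1 - (0 + 24))/(3 + 2*(0 + 24)) = 62 + (1 - 1*24)/(3 + 2*24) = 62 + (1 - 24)/(3 + 48) = 62 - 23/51 = 3139/51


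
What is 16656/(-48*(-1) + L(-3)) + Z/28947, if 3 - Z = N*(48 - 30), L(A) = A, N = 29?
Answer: 53568653/144735 ≈ 370.12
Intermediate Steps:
Z = -519 (Z = 3 - 29*(48 - 30) = 3 - 29*18 = 3 - 1*522 = 3 - 522 = -519)
16656/(-48*(-1) + L(-3)) + Z/28947 = 16656/(-48*(-1) - 3) - 519/28947 = 16656/(48 - 3) - 519*1/28947 = 16656/45 - 173/9649 = 16656*(1/45) - 173/9649 = 5552/15 - 173/9649 = 53568653/144735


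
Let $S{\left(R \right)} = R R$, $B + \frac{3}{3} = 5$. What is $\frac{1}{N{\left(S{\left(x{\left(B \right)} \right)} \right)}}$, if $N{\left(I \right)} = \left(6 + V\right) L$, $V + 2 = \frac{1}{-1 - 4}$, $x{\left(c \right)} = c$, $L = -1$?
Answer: $- \frac{5}{19} \approx -0.26316$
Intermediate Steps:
$B = 4$ ($B = -1 + 5 = 4$)
$V = - \frac{11}{5}$ ($V = -2 + \frac{1}{-1 - 4} = -2 + \frac{1}{-5} = -2 - \frac{1}{5} = - \frac{11}{5} \approx -2.2$)
$S{\left(R \right)} = R^{2}$
$N{\left(I \right)} = - \frac{19}{5}$ ($N{\left(I \right)} = \left(6 - \frac{11}{5}\right) \left(-1\right) = \frac{19}{5} \left(-1\right) = - \frac{19}{5}$)
$\frac{1}{N{\left(S{\left(x{\left(B \right)} \right)} \right)}} = \frac{1}{- \frac{19}{5}} = - \frac{5}{19}$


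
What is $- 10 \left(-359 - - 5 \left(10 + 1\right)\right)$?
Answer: $3040$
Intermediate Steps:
$- 10 \left(-359 - - 5 \left(10 + 1\right)\right) = - 10 \left(-359 - \left(-5\right) 11\right) = - 10 \left(-359 - -55\right) = - 10 \left(-359 + 55\right) = \left(-10\right) \left(-304\right) = 3040$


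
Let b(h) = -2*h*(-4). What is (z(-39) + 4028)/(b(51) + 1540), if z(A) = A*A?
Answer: 5549/1948 ≈ 2.8486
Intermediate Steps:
z(A) = A²
b(h) = 8*h
(z(-39) + 4028)/(b(51) + 1540) = ((-39)² + 4028)/(8*51 + 1540) = (1521 + 4028)/(408 + 1540) = 5549/1948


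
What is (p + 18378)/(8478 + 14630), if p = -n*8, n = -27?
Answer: 9297/11554 ≈ 0.80466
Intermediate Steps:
p = 216 (p = -1*(-27)*8 = 27*8 = 216)
(p + 18378)/(8478 + 14630) = (216 + 18378)/(8478 + 14630) = 18594/23108 = 18594*(1/23108) = 9297/11554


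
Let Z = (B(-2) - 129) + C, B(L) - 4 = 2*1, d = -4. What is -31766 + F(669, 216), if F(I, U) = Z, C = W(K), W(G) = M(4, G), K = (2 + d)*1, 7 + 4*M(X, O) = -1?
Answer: -31891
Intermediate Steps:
M(X, O) = -2 (M(X, O) = -7/4 + (1/4)*(-1) = -7/4 - 1/4 = -2)
B(L) = 6 (B(L) = 4 + 2*1 = 4 + 2 = 6)
K = -2 (K = (2 - 4)*1 = -2*1 = -2)
W(G) = -2
C = -2
Z = -125 (Z = (6 - 129) - 2 = -123 - 2 = -125)
F(I, U) = -125
-31766 + F(669, 216) = -31766 - 125 = -31891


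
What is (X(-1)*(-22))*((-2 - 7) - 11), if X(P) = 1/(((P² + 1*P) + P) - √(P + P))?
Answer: 440*I/(√2 - I) ≈ -146.67 + 207.42*I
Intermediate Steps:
X(P) = 1/(P² + 2*P - √2*√P) (X(P) = 1/(((P² + P) + P) - √(2*P)) = 1/(((P + P²) + P) - √2*√P) = 1/((P² + 2*P) - √2*√P) = 1/(P² + 2*P - √2*√P))
(X(-1)*(-22))*((-2 - 7) - 11) = (-22/((-1)² + 2*(-1) - √2*√(-1)))*((-2 - 7) - 11) = (-22/(1 - 2 - √2*I))*(-9 - 11) = (-22/(1 - 2 - I*√2))*(-20) = (-22/(-1 - I*√2))*(-20) = -22/(-1 - I*√2)*(-20) = 440/(-1 - I*√2)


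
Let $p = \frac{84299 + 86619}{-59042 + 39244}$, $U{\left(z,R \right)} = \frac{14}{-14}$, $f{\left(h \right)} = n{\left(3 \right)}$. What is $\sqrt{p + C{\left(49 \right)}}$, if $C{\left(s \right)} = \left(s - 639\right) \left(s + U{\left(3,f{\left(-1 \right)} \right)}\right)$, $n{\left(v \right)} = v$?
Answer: $\frac{i \sqrt{2775928450961}}{9899} \approx 168.31 i$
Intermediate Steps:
$f{\left(h \right)} = 3$
$U{\left(z,R \right)} = -1$ ($U{\left(z,R \right)} = 14 \left(- \frac{1}{14}\right) = -1$)
$C{\left(s \right)} = \left(-1 + s\right) \left(-639 + s\right)$ ($C{\left(s \right)} = \left(s - 639\right) \left(s - 1\right) = \left(-639 + s\right) \left(-1 + s\right) = \left(-1 + s\right) \left(-639 + s\right)$)
$p = - \frac{85459}{9899}$ ($p = \frac{170918}{-19798} = 170918 \left(- \frac{1}{19798}\right) = - \frac{85459}{9899} \approx -8.6331$)
$\sqrt{p + C{\left(49 \right)}} = \sqrt{- \frac{85459}{9899} + \left(639 + 49^{2} - 31360\right)} = \sqrt{- \frac{85459}{9899} + \left(639 + 2401 - 31360\right)} = \sqrt{- \frac{85459}{9899} - 28320} = \sqrt{- \frac{280425139}{9899}} = \frac{i \sqrt{2775928450961}}{9899}$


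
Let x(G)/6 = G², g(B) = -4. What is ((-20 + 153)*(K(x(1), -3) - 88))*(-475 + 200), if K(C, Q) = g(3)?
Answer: 3364900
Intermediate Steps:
x(G) = 6*G²
K(C, Q) = -4
((-20 + 153)*(K(x(1), -3) - 88))*(-475 + 200) = ((-20 + 153)*(-4 - 88))*(-475 + 200) = (133*(-92))*(-275) = -12236*(-275) = 3364900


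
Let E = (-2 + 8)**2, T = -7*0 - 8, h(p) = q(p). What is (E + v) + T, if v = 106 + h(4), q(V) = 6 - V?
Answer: 136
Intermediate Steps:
h(p) = 6 - p
T = -8 (T = 0 - 8 = -8)
v = 108 (v = 106 + (6 - 1*4) = 106 + (6 - 4) = 106 + 2 = 108)
E = 36 (E = 6**2 = 36)
(E + v) + T = (36 + 108) - 8 = 144 - 8 = 136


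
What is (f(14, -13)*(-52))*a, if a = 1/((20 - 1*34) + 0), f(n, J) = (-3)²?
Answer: 234/7 ≈ 33.429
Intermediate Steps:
f(n, J) = 9
a = -1/14 (a = 1/((20 - 34) + 0) = 1/(-14 + 0) = 1/(-14) = -1/14 ≈ -0.071429)
(f(14, -13)*(-52))*a = (9*(-52))*(-1/14) = -468*(-1/14) = 234/7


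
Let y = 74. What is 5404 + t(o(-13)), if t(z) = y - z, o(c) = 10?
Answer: 5468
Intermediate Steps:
t(z) = 74 - z
5404 + t(o(-13)) = 5404 + (74 - 1*10) = 5404 + (74 - 10) = 5404 + 64 = 5468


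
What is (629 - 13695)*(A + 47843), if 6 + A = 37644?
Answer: -1116894746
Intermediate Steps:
A = 37638 (A = -6 + 37644 = 37638)
(629 - 13695)*(A + 47843) = (629 - 13695)*(37638 + 47843) = -13066*85481 = -1116894746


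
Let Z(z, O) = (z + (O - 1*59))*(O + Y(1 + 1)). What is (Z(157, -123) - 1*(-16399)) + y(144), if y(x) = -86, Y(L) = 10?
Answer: 19138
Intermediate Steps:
Z(z, O) = (10 + O)*(-59 + O + z) (Z(z, O) = (z + (O - 1*59))*(O + 10) = (z + (O - 59))*(10 + O) = (z + (-59 + O))*(10 + O) = (-59 + O + z)*(10 + O) = (10 + O)*(-59 + O + z))
(Z(157, -123) - 1*(-16399)) + y(144) = ((-590 + (-123)² - 49*(-123) + 10*157 - 123*157) - 1*(-16399)) - 86 = ((-590 + 15129 + 6027 + 1570 - 19311) + 16399) - 86 = (2825 + 16399) - 86 = 19224 - 86 = 19138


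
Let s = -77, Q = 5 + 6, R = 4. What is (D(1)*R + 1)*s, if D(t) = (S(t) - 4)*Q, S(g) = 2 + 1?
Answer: 3311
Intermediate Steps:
Q = 11
S(g) = 3
D(t) = -11 (D(t) = (3 - 4)*11 = -1*11 = -11)
(D(1)*R + 1)*s = (-11*4 + 1)*(-77) = (-44 + 1)*(-77) = -43*(-77) = 3311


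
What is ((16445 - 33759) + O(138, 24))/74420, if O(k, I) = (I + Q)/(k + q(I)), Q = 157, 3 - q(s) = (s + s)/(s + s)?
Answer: -2423779/10418800 ≈ -0.23264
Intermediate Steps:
q(s) = 2 (q(s) = 3 - (s + s)/(s + s) = 3 - 2*s/(2*s) = 3 - 2*s*1/(2*s) = 3 - 1*1 = 3 - 1 = 2)
O(k, I) = (157 + I)/(2 + k) (O(k, I) = (I + 157)/(k + 2) = (157 + I)/(2 + k))
((16445 - 33759) + O(138, 24))/74420 = ((16445 - 33759) + (157 + 24)/(2 + 138))/74420 = (-17314 + 181/140)*(1/74420) = -2423779/140*1/74420 = -2423779/10418800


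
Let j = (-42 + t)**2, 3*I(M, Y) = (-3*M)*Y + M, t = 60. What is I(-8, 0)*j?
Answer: -864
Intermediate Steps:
I(M, Y) = M/3 - M*Y (I(M, Y) = ((-3*M)*Y + M)/3 = (-3*M*Y + M)/3 = (M - 3*M*Y)/3 = M/3 - M*Y)
j = 324 (j = (-42 + 60)**2 = 18**2 = 324)
I(-8, 0)*j = -8*(1/3 - 1*0)*324 = -8*(1/3 + 0)*324 = -8*1/3*324 = -8/3*324 = -864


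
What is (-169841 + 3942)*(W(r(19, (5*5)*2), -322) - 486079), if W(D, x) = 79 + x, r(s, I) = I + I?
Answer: 80680333478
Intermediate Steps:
r(s, I) = 2*I
(-169841 + 3942)*(W(r(19, (5*5)*2), -322) - 486079) = (-169841 + 3942)*((79 - 322) - 486079) = -165899*(-243 - 486079) = -165899*(-486322) = 80680333478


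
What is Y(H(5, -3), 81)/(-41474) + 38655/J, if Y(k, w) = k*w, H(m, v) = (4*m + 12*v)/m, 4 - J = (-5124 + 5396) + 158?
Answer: -1335889209/14723270 ≈ -90.733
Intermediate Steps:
J = -426 (J = 4 - ((-5124 + 5396) + 158) = 4 - (272 + 158) = 4 - 1*430 = 4 - 430 = -426)
H(m, v) = (4*m + 12*v)/m
Y(H(5, -3), 81)/(-41474) + 38655/J = ((4 + 12*(-3)/5)*81)/(-41474) + 38655/(-426) = ((4 + 12*(-3)*(⅕))*81)*(-1/41474) + 38655*(-1/426) = ((4 - 36/5)*81)*(-1/41474) - 12885/142 = -16/5*81*(-1/41474) - 12885/142 = -1296/5*(-1/41474) - 12885/142 = 648/103685 - 12885/142 = -1335889209/14723270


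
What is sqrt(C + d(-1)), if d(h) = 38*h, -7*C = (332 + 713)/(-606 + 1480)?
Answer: I*sqrt(3957702)/322 ≈ 6.1783*I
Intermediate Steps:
C = -55/322 (C = -(332 + 713)/(7*(-606 + 1480)) = -1045/(7*874) = -1/7*55/46 = -55/322 ≈ -0.17081)
sqrt(C + d(-1)) = sqrt(-55/322 + 38*(-1)) = sqrt(-55/322 - 38) = sqrt(-12291/322) = I*sqrt(3957702)/322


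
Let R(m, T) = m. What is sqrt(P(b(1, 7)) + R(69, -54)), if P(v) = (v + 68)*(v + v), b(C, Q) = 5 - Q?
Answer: I*sqrt(195) ≈ 13.964*I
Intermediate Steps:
P(v) = 2*v*(68 + v) (P(v) = (68 + v)*(2*v) = 2*v*(68 + v))
sqrt(P(b(1, 7)) + R(69, -54)) = sqrt(2*(5 - 1*7)*(68 + (5 - 1*7)) + 69) = sqrt(2*(5 - 7)*(68 + (5 - 7)) + 69) = sqrt(2*(-2)*(68 - 2) + 69) = sqrt(2*(-2)*66 + 69) = sqrt(-264 + 69) = sqrt(-195) = I*sqrt(195)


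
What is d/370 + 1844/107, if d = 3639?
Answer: 1071653/39590 ≈ 27.069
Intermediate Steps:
d/370 + 1844/107 = 3639/370 + 1844/107 = 1071653/39590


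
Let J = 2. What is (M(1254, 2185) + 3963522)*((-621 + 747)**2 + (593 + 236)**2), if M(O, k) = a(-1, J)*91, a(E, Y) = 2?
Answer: 2786947665368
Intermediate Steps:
M(O, k) = 182 (M(O, k) = 2*91 = 182)
(M(1254, 2185) + 3963522)*((-621 + 747)**2 + (593 + 236)**2) = (182 + 3963522)*((-621 + 747)**2 + (593 + 236)**2) = 3963704*(126**2 + 829**2) = 3963704*(15876 + 687241) = 3963704*703117 = 2786947665368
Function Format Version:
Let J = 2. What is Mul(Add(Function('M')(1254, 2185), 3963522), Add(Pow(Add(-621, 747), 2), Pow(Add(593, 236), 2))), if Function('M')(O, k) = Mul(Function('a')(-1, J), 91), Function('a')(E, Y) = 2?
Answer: 2786947665368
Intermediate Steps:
Function('M')(O, k) = 182 (Function('M')(O, k) = Mul(2, 91) = 182)
Mul(Add(Function('M')(1254, 2185), 3963522), Add(Pow(Add(-621, 747), 2), Pow(Add(593, 236), 2))) = Mul(Add(182, 3963522), Add(Pow(Add(-621, 747), 2), Pow(Add(593, 236), 2))) = Mul(3963704, Add(Pow(126, 2), Pow(829, 2))) = Mul(3963704, Add(15876, 687241)) = Mul(3963704, 703117) = 2786947665368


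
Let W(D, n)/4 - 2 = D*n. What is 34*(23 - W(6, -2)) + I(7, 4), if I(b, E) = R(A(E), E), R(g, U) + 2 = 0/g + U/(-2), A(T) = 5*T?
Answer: 2138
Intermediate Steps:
W(D, n) = 8 + 4*D*n (W(D, n) = 8 + 4*(D*n) = 8 + 4*D*n)
R(g, U) = -2 - U/2 (R(g, U) = -2 + (0/g + U/(-2)) = -2 + (0 + U*(-½)) = -2 + (0 - U/2) = -2 - U/2)
I(b, E) = -2 - E/2
34*(23 - W(6, -2)) + I(7, 4) = 34*(23 - (8 + 4*6*(-2))) + (-2 - ½*4) = 34*(23 - (8 - 48)) + (-2 - 2) = 34*(23 - 1*(-40)) - 4 = 34*(23 + 40) - 4 = 34*63 - 4 = 2142 - 4 = 2138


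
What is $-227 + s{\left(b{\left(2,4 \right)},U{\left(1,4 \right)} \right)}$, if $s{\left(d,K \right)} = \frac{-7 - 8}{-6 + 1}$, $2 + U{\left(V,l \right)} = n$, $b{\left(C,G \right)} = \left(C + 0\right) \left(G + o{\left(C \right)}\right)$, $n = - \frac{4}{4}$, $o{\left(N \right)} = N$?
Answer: $-224$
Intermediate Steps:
$n = -1$ ($n = \left(-4\right) \frac{1}{4} = -1$)
$b{\left(C,G \right)} = C \left(C + G\right)$ ($b{\left(C,G \right)} = \left(C + 0\right) \left(G + C\right) = C \left(C + G\right)$)
$U{\left(V,l \right)} = -3$ ($U{\left(V,l \right)} = -2 - 1 = -3$)
$s{\left(d,K \right)} = 3$ ($s{\left(d,K \right)} = - \frac{15}{-5} = \left(-15\right) \left(- \frac{1}{5}\right) = 3$)
$-227 + s{\left(b{\left(2,4 \right)},U{\left(1,4 \right)} \right)} = -227 + 3 = -224$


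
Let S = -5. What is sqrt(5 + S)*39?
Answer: 0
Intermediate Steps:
sqrt(5 + S)*39 = sqrt(5 - 5)*39 = sqrt(0)*39 = 0*39 = 0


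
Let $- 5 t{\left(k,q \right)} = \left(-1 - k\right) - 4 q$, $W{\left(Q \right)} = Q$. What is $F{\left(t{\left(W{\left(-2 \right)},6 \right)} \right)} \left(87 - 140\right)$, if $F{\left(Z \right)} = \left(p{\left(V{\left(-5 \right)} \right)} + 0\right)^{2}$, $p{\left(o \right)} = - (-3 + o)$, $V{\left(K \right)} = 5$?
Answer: $-212$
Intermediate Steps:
$t{\left(k,q \right)} = \frac{1}{5} + \frac{k}{5} + \frac{4 q}{5}$ ($t{\left(k,q \right)} = - \frac{\left(-1 - k\right) - 4 q}{5} = - \frac{-1 - k - 4 q}{5} = \frac{1}{5} + \frac{k}{5} + \frac{4 q}{5}$)
$p{\left(o \right)} = 3 - o$
$F{\left(Z \right)} = 4$ ($F{\left(Z \right)} = \left(\left(3 - 5\right) + 0\right)^{2} = \left(-2 + 0\right)^{2} = \left(-2\right)^{2} = 4$)
$F{\left(t{\left(W{\left(-2 \right)},6 \right)} \right)} \left(87 - 140\right) = 4 \left(87 - 140\right) = 4 \left(-53\right) = -212$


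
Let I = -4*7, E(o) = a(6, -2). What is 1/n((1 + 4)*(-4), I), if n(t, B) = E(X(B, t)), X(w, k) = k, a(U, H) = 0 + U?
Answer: ⅙ ≈ 0.16667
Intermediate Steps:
a(U, H) = U
E(o) = 6
I = -28
n(t, B) = 6
1/n((1 + 4)*(-4), I) = 1/6 = ⅙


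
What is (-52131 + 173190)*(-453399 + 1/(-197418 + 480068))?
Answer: -15514101549642591/282650 ≈ -5.4888e+10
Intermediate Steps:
(-52131 + 173190)*(-453399 + 1/(-197418 + 480068)) = 121059*(-453399 + 1/282650) = 121059*(-128153227349/282650) = -15514101549642591/282650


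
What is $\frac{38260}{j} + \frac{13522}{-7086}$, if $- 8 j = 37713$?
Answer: $- \frac{148824337}{14846351} \approx -10.024$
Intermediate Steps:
$j = - \frac{37713}{8}$ ($j = \left(- \frac{1}{8}\right) 37713 = - \frac{37713}{8} \approx -4714.1$)
$\frac{38260}{j} + \frac{13522}{-7086} = \frac{38260}{- \frac{37713}{8}} + \frac{13522}{-7086} = 38260 \left(- \frac{8}{37713}\right) + 13522 \left(- \frac{1}{7086}\right) = - \frac{306080}{37713} - \frac{6761}{3543} = - \frac{148824337}{14846351}$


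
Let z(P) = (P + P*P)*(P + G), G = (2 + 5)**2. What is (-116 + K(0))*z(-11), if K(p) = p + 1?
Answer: -480700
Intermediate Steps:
K(p) = 1 + p
G = 49 (G = 7**2 = 49)
z(P) = (49 + P)*(P + P**2) (z(P) = (P + P*P)*(P + 49) = (P + P**2)*(49 + P) = (49 + P)*(P + P**2))
(-116 + K(0))*z(-11) = (-116 + (1 + 0))*(-11*(49 + (-11)**2 + 50*(-11))) = (-116 + 1)*(-11*(49 + 121 - 550)) = -(-1265)*(-380) = -115*4180 = -480700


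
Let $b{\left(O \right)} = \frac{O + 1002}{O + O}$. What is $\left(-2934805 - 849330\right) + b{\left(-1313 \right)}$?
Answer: $- \frac{9937138199}{2626} \approx -3.7841 \cdot 10^{6}$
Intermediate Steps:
$b{\left(O \right)} = \frac{1002 + O}{2 O}$
$\left(-2934805 - 849330\right) + b{\left(-1313 \right)} = \left(-2934805 - 849330\right) + \frac{1002 - 1313}{2 \left(-1313\right)} = -3784135 + \frac{1}{2} \left(- \frac{1}{1313}\right) \left(-311\right) = -3784135 + \frac{311}{2626} = - \frac{9937138199}{2626}$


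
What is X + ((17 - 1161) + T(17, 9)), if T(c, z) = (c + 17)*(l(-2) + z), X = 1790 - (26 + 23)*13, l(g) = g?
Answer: 247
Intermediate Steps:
X = 1153 (X = 1790 - 49*13 = 1790 - 1*637 = 1790 - 637 = 1153)
T(c, z) = (-2 + z)*(17 + c) (T(c, z) = (c + 17)*(-2 + z) = (17 + c)*(-2 + z) = (-2 + z)*(17 + c))
X + ((17 - 1161) + T(17, 9)) = 1153 + ((17 - 1161) + (-34 - 2*17 + 17*9 + 17*9)) = 1153 + (-1144 + (-34 - 34 + 153 + 153)) = 1153 + (-1144 + 238) = 1153 - 906 = 247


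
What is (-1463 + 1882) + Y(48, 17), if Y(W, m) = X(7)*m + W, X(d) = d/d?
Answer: 484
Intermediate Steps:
X(d) = 1
Y(W, m) = W + m (Y(W, m) = 1*m + W = m + W = W + m)
(-1463 + 1882) + Y(48, 17) = (-1463 + 1882) + (48 + 17) = 419 + 65 = 484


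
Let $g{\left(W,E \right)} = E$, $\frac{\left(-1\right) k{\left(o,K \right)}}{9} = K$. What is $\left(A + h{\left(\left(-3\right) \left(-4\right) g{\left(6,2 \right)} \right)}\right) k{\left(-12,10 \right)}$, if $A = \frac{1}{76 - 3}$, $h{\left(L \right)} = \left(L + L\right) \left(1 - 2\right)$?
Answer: $\frac{315270}{73} \approx 4318.8$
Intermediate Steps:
$k{\left(o,K \right)} = - 9 K$
$h{\left(L \right)} = - 2 L$ ($h{\left(L \right)} = 2 L \left(-1\right) = - 2 L$)
$A = \frac{1}{73} \approx 0.013699$
$\left(A + h{\left(\left(-3\right) \left(-4\right) g{\left(6,2 \right)} \right)}\right) k{\left(-12,10 \right)} = \left(\frac{1}{73} - 2 \left(-3\right) \left(-4\right) 2\right) \left(\left(-9\right) 10\right) = \left(\frac{1}{73} - 2 \cdot 12 \cdot 2\right) \left(-90\right) = \left(\frac{1}{73} - 48\right) \left(-90\right) = \left(- \frac{3503}{73}\right) \left(-90\right) = \frac{315270}{73}$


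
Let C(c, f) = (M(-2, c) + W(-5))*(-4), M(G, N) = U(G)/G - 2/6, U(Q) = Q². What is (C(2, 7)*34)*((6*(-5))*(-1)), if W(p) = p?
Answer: 29920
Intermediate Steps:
M(G, N) = -⅓ + G (M(G, N) = G²/G - 2/6 = G - 2*⅙ = G - ⅓ = -⅓ + G)
C(c, f) = 88/3 (C(c, f) = ((-⅓ - 2) - 5)*(-4) = (-7/3 - 5)*(-4) = -22/3*(-4) = 88/3)
(C(2, 7)*34)*((6*(-5))*(-1)) = ((88/3)*34)*((6*(-5))*(-1)) = 2992*(-30*(-1))/3 = (2992/3)*30 = 29920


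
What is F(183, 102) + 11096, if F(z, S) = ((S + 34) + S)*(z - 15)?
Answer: 51080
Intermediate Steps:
F(z, S) = (-15 + z)*(34 + 2*S) (F(z, S) = ((34 + S) + S)*(-15 + z) = (34 + 2*S)*(-15 + z) = (-15 + z)*(34 + 2*S))
F(183, 102) + 11096 = (-510 - 30*102 + 34*183 + 2*102*183) + 11096 = (-510 - 3060 + 6222 + 37332) + 11096 = 39984 + 11096 = 51080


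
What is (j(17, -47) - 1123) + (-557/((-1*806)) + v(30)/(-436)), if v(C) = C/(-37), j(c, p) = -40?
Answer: -1889096524/1625299 ≈ -1162.3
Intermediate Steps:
v(C) = -C/37 (v(C) = C*(-1/37) = -C/37)
(j(17, -47) - 1123) + (-557/((-1*806)) + v(30)/(-436)) = (-40 - 1123) + (-557/((-1*806)) - 1/37*30/(-436)) = -1163 + (-557/(-806) - 30/37*(-1/436)) = -1163 + (-557*(-1/806) + 15/8066) = -1163 + (557/806 + 15/8066) = -1163 + 1126213/1625299 = -1889096524/1625299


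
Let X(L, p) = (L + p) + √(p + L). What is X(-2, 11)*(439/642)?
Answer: 878/107 ≈ 8.2056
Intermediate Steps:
X(L, p) = L + p + √(L + p) (X(L, p) = (L + p) + √(L + p) = L + p + √(L + p))
X(-2, 11)*(439/642) = (-2 + 11 + √(-2 + 11))*(439/642) = (-2 + 11 + √9)*(439*(1/642)) = (-2 + 11 + 3)*(439/642) = 12*(439/642) = 878/107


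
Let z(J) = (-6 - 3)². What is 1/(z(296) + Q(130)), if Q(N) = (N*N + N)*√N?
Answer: -81/37702710439 + 17030*√130/37702710439 ≈ 5.1479e-6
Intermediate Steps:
Q(N) = √N*(N + N²) (Q(N) = (N² + N)*√N = (N + N²)*√N = √N*(N + N²))
z(J) = 81 (z(J) = (-9)² = 81)
1/(z(296) + Q(130)) = 1/(81 + 130^(3/2)*(1 + 130)) = 1/(81 + (130*√130)*131) = 1/(81 + 17030*√130)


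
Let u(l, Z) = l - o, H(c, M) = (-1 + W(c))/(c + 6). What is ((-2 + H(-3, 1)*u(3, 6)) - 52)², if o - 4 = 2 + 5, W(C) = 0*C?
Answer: 23716/9 ≈ 2635.1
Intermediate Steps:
W(C) = 0
o = 11 (o = 4 + (2 + 5) = 4 + 7 = 11)
H(c, M) = -1/(6 + c) (H(c, M) = (-1 + 0)/(c + 6) = -1/(6 + c))
u(l, Z) = -11 + l (u(l, Z) = l - 1*11 = l - 11 = -11 + l)
((-2 + H(-3, 1)*u(3, 6)) - 52)² = ((-2 + (-1/(6 - 3))*(-11 + 3)) - 52)² = ((-2 - 1/3*(-8)) - 52)² = ((-2 - 1*⅓*(-8)) - 52)² = ((-2 - ⅓*(-8)) - 52)² = ((-2 + 8/3) - 52)² = (⅔ - 52)² = (-154/3)² = 23716/9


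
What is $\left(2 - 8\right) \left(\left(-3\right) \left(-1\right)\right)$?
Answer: $-18$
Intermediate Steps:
$\left(2 - 8\right) \left(\left(-3\right) \left(-1\right)\right) = \left(2 - 8\right) 3 = \left(-6\right) 3 = -18$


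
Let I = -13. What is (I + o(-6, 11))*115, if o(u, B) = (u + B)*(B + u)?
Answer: 1380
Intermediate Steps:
o(u, B) = (B + u)² (o(u, B) = (B + u)*(B + u) = (B + u)²)
(I + o(-6, 11))*115 = (-13 + (11 - 6)²)*115 = (-13 + 5²)*115 = (-13 + 25)*115 = 12*115 = 1380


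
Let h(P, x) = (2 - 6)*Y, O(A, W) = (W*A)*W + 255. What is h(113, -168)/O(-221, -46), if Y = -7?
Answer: -28/467381 ≈ -5.9908e-5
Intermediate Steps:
O(A, W) = 255 + A*W² (O(A, W) = (A*W)*W + 255 = A*W² + 255 = 255 + A*W²)
h(P, x) = 28 (h(P, x) = (2 - 6)*(-7) = -4*(-7) = 28)
h(113, -168)/O(-221, -46) = 28/(255 - 221*(-46)²) = 28/(255 - 221*2116) = 28/(255 - 467636) = 28/(-467381) = 28*(-1/467381) = -28/467381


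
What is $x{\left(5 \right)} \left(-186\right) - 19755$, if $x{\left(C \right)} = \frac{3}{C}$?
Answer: $- \frac{99333}{5} \approx -19867.0$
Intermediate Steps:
$x{\left(5 \right)} \left(-186\right) - 19755 = \frac{3}{5} \left(-186\right) - 19755 = - \frac{558}{5} - 19755 = - \frac{99333}{5}$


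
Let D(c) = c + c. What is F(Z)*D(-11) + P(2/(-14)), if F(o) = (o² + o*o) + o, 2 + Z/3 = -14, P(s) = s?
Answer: -702241/7 ≈ -1.0032e+5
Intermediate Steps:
Z = -48 (Z = -6 + 3*(-14) = -6 - 42 = -48)
F(o) = o + 2*o² (F(o) = (o² + o²) + o = 2*o² + o = o + 2*o²)
D(c) = 2*c
F(Z)*D(-11) + P(2/(-14)) = (-48*(1 + 2*(-48)))*(2*(-11)) + 2/(-14) = -48*(1 - 96)*(-22) + 2*(-1/14) = -48*(-95)*(-22) - ⅐ = 4560*(-22) - ⅐ = -100320 - ⅐ = -702241/7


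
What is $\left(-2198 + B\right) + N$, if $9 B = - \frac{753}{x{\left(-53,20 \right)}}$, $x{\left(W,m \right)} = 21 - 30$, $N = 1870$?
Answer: $- \frac{8605}{27} \approx -318.7$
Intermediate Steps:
$x{\left(W,m \right)} = -9$ ($x{\left(W,m \right)} = 21 - 30 = -9$)
$B = \frac{251}{27}$ ($B = \frac{\left(-753\right) \frac{1}{-9}}{9} = \frac{\left(-753\right) \left(- \frac{1}{9}\right)}{9} = \frac{1}{9} \cdot \frac{251}{3} = \frac{251}{27} \approx 9.2963$)
$\left(-2198 + B\right) + N = \left(-2198 + \frac{251}{27}\right) + 1870 = - \frac{59095}{27} + 1870 = - \frac{8605}{27}$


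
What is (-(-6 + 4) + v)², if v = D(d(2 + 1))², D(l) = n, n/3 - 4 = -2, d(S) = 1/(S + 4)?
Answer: 1444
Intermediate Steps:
d(S) = 1/(4 + S)
n = 6 (n = 12 + 3*(-2) = 12 - 6 = 6)
D(l) = 6
v = 36 (v = 6² = 36)
(-(-6 + 4) + v)² = (-(-6 + 4) + 36)² = (-1*(-2) + 36)² = (2 + 36)² = 38² = 1444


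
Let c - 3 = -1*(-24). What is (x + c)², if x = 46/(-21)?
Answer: 271441/441 ≈ 615.51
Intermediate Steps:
c = 27 (c = 3 - 1*(-24) = 3 + 24 = 27)
x = -46/21 (x = 46*(-1/21) = -46/21 ≈ -2.1905)
(x + c)² = (-46/21 + 27)² = (521/21)² = 271441/441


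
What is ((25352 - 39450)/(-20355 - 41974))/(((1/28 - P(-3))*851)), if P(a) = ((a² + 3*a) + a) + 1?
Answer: 20776/159125937 ≈ 0.00013056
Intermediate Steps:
P(a) = 1 + a² + 4*a (P(a) = (a² + 4*a) + 1 = 1 + a² + 4*a)
((25352 - 39450)/(-20355 - 41974))/(((1/28 - P(-3))*851)) = ((25352 - 39450)/(-20355 - 41974))/(((1/28 - (1 + (-3)² + 4*(-3)))*851)) = (-14098/(-62329))/(((1/28 - (1 + 9 - 12))*851)) = (-14098*(-1/62329))/(((1/28 - 1*(-2))*851)) = 14098/(62329*(((1/28 + 2)*851))) = 14098/(62329*(((57/28)*851))) = 14098/(62329*(48507/28)) = (14098/62329)*(28/48507) = 20776/159125937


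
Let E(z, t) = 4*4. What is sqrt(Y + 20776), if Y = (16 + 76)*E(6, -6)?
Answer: 6*sqrt(618) ≈ 149.16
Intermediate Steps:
E(z, t) = 16
Y = 1472 (Y = (16 + 76)*16 = 92*16 = 1472)
sqrt(Y + 20776) = sqrt(1472 + 20776) = sqrt(22248) = 6*sqrt(618)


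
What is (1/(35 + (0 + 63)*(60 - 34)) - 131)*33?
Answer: -7232346/1673 ≈ -4323.0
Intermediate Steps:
(1/(35 + (0 + 63)*(60 - 34)) - 131)*33 = (1/(35 + 63*26) - 131)*33 = (1/(35 + 1638) - 131)*33 = (1/1673 - 131)*33 = -219162/1673*33 = -7232346/1673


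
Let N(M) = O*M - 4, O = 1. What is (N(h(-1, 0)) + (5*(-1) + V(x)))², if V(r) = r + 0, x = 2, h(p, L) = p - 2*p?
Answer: 36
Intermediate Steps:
h(p, L) = -p
V(r) = r
N(M) = -4 + M (N(M) = 1*M - 4 = M - 4 = -4 + M)
(N(h(-1, 0)) + (5*(-1) + V(x)))² = ((-4 - 1*(-1)) + (5*(-1) + 2))² = ((-4 + 1) + (-5 + 2))² = (-3 - 3)² = (-6)² = 36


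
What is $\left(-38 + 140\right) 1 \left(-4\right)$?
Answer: $-408$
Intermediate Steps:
$\left(-38 + 140\right) 1 \left(-4\right) = 102 \left(-4\right) = -408$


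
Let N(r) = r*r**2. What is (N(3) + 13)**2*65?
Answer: 104000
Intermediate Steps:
N(r) = r**3
(N(3) + 13)**2*65 = (3**3 + 13)**2*65 = (27 + 13)**2*65 = 40**2*65 = 1600*65 = 104000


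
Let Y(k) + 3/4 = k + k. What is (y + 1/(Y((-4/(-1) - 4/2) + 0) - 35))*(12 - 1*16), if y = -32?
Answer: 16272/127 ≈ 128.13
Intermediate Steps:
Y(k) = -¾ + 2*k (Y(k) = -¾ + (k + k) = -¾ + 2*k)
(y + 1/(Y((-4/(-1) - 4/2) + 0) - 35))*(12 - 1*16) = (-32 + 1/((-¾ + 2*((-4/(-1) - 4/2) + 0)) - 35))*(12 - 1*16) = (-32 + 1/((-¾ + 2*((-4*(-1) - 4*½) + 0)) - 35))*(12 - 16) = (-32 + 1/((-¾ + 2*((4 - 2) + 0)) - 35))*(-4) = (-32 + 1/((-¾ + 2*(2 + 0)) - 35))*(-4) = (-32 + 1/((-¾ + 2*2) - 35))*(-4) = (-32 + 1/((-¾ + 4) - 35))*(-4) = (-32 + 1/(13/4 - 35))*(-4) = (-32 + 1/(-127/4))*(-4) = (-32 - 4/127)*(-4) = -4068/127*(-4) = 16272/127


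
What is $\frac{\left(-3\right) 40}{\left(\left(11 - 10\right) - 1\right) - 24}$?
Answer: $5$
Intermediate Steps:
$\frac{\left(-3\right) 40}{\left(\left(11 - 10\right) - 1\right) - 24} = - \frac{120}{\left(1 - 1\right) - 24} = - \frac{120}{0 - 24} = - \frac{120}{-24} = \left(-120\right) \left(- \frac{1}{24}\right) = 5$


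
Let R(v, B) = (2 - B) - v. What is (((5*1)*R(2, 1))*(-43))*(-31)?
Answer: -6665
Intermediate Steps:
R(v, B) = 2 - B - v
(((5*1)*R(2, 1))*(-43))*(-31) = (((5*1)*(2 - 1*1 - 1*2))*(-43))*(-31) = ((5*(2 - 1 - 2))*(-43))*(-31) = ((5*(-1))*(-43))*(-31) = -5*(-43)*(-31) = 215*(-31) = -6665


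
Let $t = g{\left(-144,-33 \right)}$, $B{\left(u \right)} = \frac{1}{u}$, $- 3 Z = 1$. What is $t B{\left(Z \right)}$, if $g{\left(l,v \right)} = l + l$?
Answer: $864$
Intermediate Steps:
$Z = - \frac{1}{3}$ ($Z = \left(- \frac{1}{3}\right) 1 = - \frac{1}{3} \approx -0.33333$)
$g{\left(l,v \right)} = 2 l$
$t = -288$ ($t = 2 \left(-144\right) = -288$)
$t B{\left(Z \right)} = - \frac{288}{- \frac{1}{3}} = \left(-288\right) \left(-3\right) = 864$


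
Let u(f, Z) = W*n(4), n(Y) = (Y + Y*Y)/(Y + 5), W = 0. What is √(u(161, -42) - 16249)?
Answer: I*√16249 ≈ 127.47*I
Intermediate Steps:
n(Y) = (Y + Y²)/(5 + Y)
u(f, Z) = 0 (u(f, Z) = 0*(4*(1 + 4)/(5 + 4)) = 0*(4*5/9) = 0*(4*(⅑)*5) = 0*(20/9) = 0)
√(u(161, -42) - 16249) = √(0 - 16249) = √(-16249) = I*√16249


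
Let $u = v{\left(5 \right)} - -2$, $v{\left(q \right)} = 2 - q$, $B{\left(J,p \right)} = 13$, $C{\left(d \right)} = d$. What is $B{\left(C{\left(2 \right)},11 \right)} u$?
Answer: $-13$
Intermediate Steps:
$u = -1$ ($u = \left(2 - 5\right) - -2 = \left(2 - 5\right) + 2 = -3 + 2 = -1$)
$B{\left(C{\left(2 \right)},11 \right)} u = 13 \left(-1\right) = -13$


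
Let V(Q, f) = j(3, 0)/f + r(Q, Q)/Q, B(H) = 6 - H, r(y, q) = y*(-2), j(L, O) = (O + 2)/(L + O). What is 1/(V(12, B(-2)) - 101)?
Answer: -12/1235 ≈ -0.0097166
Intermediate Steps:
j(L, O) = (2 + O)/(L + O)
r(y, q) = -2*y
V(Q, f) = -2 + 2/(3*f) (V(Q, f) = ((2 + 0)/(3 + 0))/f + (-2*Q)/Q = (2/3)/f - 2 = ((1/3)*2)/f - 2 = 2/(3*f) - 2 = -2 + 2/(3*f))
1/(V(12, B(-2)) - 101) = 1/((-2 + 2/(3*(6 - 1*(-2)))) - 101) = 1/((-2 + 2/(3*(6 + 2))) - 101) = 1/((-2 + (2/3)/8) - 101) = 1/((-2 + (2/3)*(1/8)) - 101) = 1/((-2 + 1/12) - 101) = 1/(-23/12 - 101) = 1/(-1235/12) = -12/1235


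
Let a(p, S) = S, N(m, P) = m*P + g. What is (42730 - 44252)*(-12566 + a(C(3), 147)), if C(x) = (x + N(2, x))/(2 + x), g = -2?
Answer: 18901718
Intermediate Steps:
N(m, P) = -2 + P*m (N(m, P) = m*P - 2 = P*m - 2 = -2 + P*m)
C(x) = (-2 + 3*x)/(2 + x) (C(x) = (x + (-2 + x*2))/(2 + x) = (x + (-2 + 2*x))/(2 + x) = (-2 + 3*x)/(2 + x))
(42730 - 44252)*(-12566 + a(C(3), 147)) = (42730 - 44252)*(-12566 + 147) = -1522*(-12419) = 18901718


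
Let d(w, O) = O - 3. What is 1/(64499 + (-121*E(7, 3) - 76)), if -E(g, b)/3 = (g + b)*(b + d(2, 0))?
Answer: 1/64423 ≈ 1.5522e-5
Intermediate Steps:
d(w, O) = -3 + O
E(g, b) = -3*(-3 + b)*(b + g) (E(g, b) = -3*(g + b)*(b + (-3 + 0)) = -3*(b + g)*(b - 3) = -3*(b + g)*(-3 + b) = -3*(-3 + b)*(b + g))
1/(64499 + (-121*E(7, 3) - 76)) = 1/(64499 + (-121*(-3*3² + 9*3 + 9*7 - 3*3*7) - 76)) = 1/(64499 + (-121*(-3*9 + 27 + 63 - 63) - 76)) = 1/(64499 + (-121*(-27 + 27 + 63 - 63) - 76)) = 1/(64499 + (-121*0 - 76)) = 1/(64499 + (0 - 76)) = 1/(64499 - 76) = 1/64423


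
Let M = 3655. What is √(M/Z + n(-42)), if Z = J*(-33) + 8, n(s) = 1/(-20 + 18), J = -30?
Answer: √787422/499 ≈ 1.7783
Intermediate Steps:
n(s) = -½ (n(s) = 1/(-2) = -½)
Z = 998 (Z = -30*(-33) + 8 = 990 + 8 = 998)
√(M/Z + n(-42)) = √(3655/998 - ½) = √(1578/499) = √787422/499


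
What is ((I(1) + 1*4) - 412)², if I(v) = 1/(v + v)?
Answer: 664225/4 ≈ 1.6606e+5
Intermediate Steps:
I(v) = 1/(2*v)
((I(1) + 1*4) - 412)² = (((½)/1 + 1*4) - 412)² = (((½)*1 + 4) - 412)² = ((½ + 4) - 412)² = (9/2 - 412)² = (-815/2)² = 664225/4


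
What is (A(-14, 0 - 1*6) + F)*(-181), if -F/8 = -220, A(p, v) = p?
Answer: -316026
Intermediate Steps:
F = 1760 (F = -8*(-220) = 1760)
(A(-14, 0 - 1*6) + F)*(-181) = (-14 + 1760)*(-181) = 1746*(-181) = -316026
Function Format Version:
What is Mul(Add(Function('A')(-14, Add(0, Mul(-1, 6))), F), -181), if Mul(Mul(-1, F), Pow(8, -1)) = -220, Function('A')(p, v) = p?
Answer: -316026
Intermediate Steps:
F = 1760 (F = Mul(-8, -220) = 1760)
Mul(Add(Function('A')(-14, Add(0, Mul(-1, 6))), F), -181) = Mul(Add(-14, 1760), -181) = Mul(1746, -181) = -316026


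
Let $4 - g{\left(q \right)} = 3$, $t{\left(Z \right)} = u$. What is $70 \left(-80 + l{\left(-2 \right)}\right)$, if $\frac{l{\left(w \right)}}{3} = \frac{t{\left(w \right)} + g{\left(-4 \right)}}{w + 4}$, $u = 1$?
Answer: $-5390$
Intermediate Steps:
$t{\left(Z \right)} = 1$
$g{\left(q \right)} = 1$ ($g{\left(q \right)} = 4 - 3 = 1$)
$l{\left(w \right)} = \frac{6}{4 + w}$ ($l{\left(w \right)} = 3 \frac{1 + 1}{w + 4} = 3 \frac{2}{4 + w} = \frac{6}{4 + w}$)
$70 \left(-80 + l{\left(-2 \right)}\right) = 70 \left(-80 + \frac{6}{4 - 2}\right) = 70 \left(-80 + \frac{6}{2}\right) = 70 \left(-80 + 6 \cdot \frac{1}{2}\right) = 70 \left(-80 + 3\right) = 70 \left(-77\right) = -5390$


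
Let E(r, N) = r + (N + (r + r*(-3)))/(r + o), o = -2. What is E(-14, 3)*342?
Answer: -43605/8 ≈ -5450.6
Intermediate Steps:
E(r, N) = r + (N - 2*r)/(-2 + r) (E(r, N) = r + (N + (r + r*(-3)))/(r - 2) = r + (N + (r - 3*r))/(-2 + r) = r + (N - 2*r)/(-2 + r))
E(-14, 3)*342 = ((3 + (-14)² - 4*(-14))/(-2 - 14))*342 = ((3 + 196 + 56)/(-16))*342 = -1/16*255*342 = -255/16*342 = -43605/8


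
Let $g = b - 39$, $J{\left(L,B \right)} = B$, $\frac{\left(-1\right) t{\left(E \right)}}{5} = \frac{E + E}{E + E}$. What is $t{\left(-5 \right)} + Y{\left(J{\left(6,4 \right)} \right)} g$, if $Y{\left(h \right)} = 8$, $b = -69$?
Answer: $-869$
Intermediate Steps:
$t{\left(E \right)} = -5$ ($t{\left(E \right)} = - 5 \frac{E + E}{E + E} = - 5 \frac{2 E}{2 E} = - 5 \cdot 2 E \frac{1}{2 E} = \left(-5\right) 1 = -5$)
$g = -108$ ($g = -69 - 39 = -108$)
$t{\left(-5 \right)} + Y{\left(J{\left(6,4 \right)} \right)} g = -5 + 8 \left(-108\right) = -5 - 864 = -869$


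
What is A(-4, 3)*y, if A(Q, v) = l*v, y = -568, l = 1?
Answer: -1704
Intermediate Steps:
A(Q, v) = v (A(Q, v) = 1*v = v)
A(-4, 3)*y = 3*(-568) = -1704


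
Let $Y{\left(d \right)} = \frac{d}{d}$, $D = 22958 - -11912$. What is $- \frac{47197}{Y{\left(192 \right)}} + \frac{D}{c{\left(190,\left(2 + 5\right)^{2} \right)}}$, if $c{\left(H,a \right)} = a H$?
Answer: $- \frac{43936920}{931} \approx -47193.0$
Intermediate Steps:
$c{\left(H,a \right)} = H a$
$D = 34870$ ($D = 22958 + 11912 = 34870$)
$Y{\left(d \right)} = 1$
$- \frac{47197}{Y{\left(192 \right)}} + \frac{D}{c{\left(190,\left(2 + 5\right)^{2} \right)}} = - \frac{47197}{1} + \frac{34870}{190 \left(2 + 5\right)^{2}} = \left(-47197\right) 1 + \frac{34870}{190 \cdot 7^{2}} = -47197 + \frac{34870}{190 \cdot 49} = -47197 + \frac{34870}{9310} = -47197 + 34870 \cdot \frac{1}{9310} = -47197 + \frac{3487}{931} = - \frac{43936920}{931}$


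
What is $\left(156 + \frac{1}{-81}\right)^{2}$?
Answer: $\frac{159643225}{6561} \approx 24332.0$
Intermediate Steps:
$\left(156 + \frac{1}{-81}\right)^{2} = \left(156 - \frac{1}{81}\right)^{2} = \left(\frac{12635}{81}\right)^{2} = \frac{159643225}{6561}$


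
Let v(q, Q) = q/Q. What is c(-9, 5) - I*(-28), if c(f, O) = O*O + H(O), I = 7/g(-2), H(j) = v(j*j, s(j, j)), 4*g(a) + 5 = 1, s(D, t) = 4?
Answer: -659/4 ≈ -164.75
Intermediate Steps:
g(a) = -1 (g(a) = -5/4 + (¼)*1 = -5/4 + ¼ = -1)
H(j) = j²/4 (H(j) = (j*j)/4 = j²*(¼) = j²/4)
I = -7 (I = 7/(-1) = 7*(-1) = -7)
c(f, O) = 5*O²/4 (c(f, O) = O*O + O²/4 = O² + O²/4 = 5*O²/4)
c(-9, 5) - I*(-28) = (5/4)*5² - (-7)*(-28) = (5/4)*25 - 1*196 = 125/4 - 196 = -659/4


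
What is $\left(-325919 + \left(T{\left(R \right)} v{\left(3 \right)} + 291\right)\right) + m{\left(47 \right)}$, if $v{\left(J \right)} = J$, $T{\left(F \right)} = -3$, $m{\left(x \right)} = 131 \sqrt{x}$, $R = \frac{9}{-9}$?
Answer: $-325637 + 131 \sqrt{47} \approx -3.2474 \cdot 10^{5}$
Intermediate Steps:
$R = -1$ ($R = 9 \left(- \frac{1}{9}\right) = -1$)
$\left(-325919 + \left(T{\left(R \right)} v{\left(3 \right)} + 291\right)\right) + m{\left(47 \right)} = \left(-325919 + \left(\left(-3\right) 3 + 291\right)\right) + 131 \sqrt{47} = \left(-325919 + \left(-9 + 291\right)\right) + 131 \sqrt{47} = \left(-325919 + 282\right) + 131 \sqrt{47} = -325637 + 131 \sqrt{47}$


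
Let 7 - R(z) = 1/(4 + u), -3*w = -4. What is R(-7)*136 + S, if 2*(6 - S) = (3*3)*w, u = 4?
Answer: 935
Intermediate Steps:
w = 4/3 (w = -⅓*(-4) = 4/3 ≈ 1.3333)
R(z) = 55/8 (R(z) = 7 - 1/(4 + 4) = 7 - 1/8 = 7 - 1*⅛ = 7 - ⅛ = 55/8)
S = 0 (S = 6 - 3*3*4/(2*3) = 6 - 9*4/(2*3) = 6 - ½*12 = 6 - 6 = 0)
R(-7)*136 + S = (55/8)*136 + 0 = 935 + 0 = 935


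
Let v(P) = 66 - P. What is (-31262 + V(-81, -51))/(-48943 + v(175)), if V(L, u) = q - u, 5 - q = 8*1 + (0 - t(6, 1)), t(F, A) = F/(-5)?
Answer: 39019/61315 ≈ 0.63637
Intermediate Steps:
t(F, A) = -F/5 (t(F, A) = F*(-⅕) = -F/5)
q = -21/5 (q = 5 - (8*1 + (0 - (-1)*6/5)) = 5 - (8 + (0 - 1*(-6/5))) = 5 - (8 + (0 + 6/5)) = 5 - (8 + 6/5) = 5 - 1*46/5 = 5 - 46/5 = -21/5 ≈ -4.2000)
V(L, u) = -21/5 - u
(-31262 + V(-81, -51))/(-48943 + v(175)) = (-31262 + (-21/5 - 1*(-51)))/(-48943 + (66 - 1*175)) = (-31262 + (-21/5 + 51))/(-48943 + (66 - 175)) = (-31262 + 234/5)/(-48943 - 109) = -156076/5/(-49052) = -156076/5*(-1/49052) = 39019/61315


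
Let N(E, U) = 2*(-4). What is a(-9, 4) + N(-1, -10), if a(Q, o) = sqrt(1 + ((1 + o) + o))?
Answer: -8 + sqrt(10) ≈ -4.8377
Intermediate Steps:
N(E, U) = -8
a(Q, o) = sqrt(2 + 2*o) (a(Q, o) = sqrt(1 + (1 + 2*o)) = sqrt(2 + 2*o))
a(-9, 4) + N(-1, -10) = sqrt(2 + 2*4) - 8 = sqrt(2 + 8) - 8 = sqrt(10) - 8 = -8 + sqrt(10)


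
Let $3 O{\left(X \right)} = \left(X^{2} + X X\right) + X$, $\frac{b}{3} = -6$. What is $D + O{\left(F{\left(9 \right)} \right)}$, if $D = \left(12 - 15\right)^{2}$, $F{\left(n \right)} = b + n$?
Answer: $60$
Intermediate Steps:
$b = -18$ ($b = 3 \left(-6\right) = -18$)
$F{\left(n \right)} = -18 + n$
$D = 9$ ($D = \left(-3\right)^{2} = 9$)
$O{\left(X \right)} = \frac{X}{3} + \frac{2 X^{2}}{3}$ ($O{\left(X \right)} = \frac{\left(X^{2} + X X\right) + X}{3} = \frac{\left(X^{2} + X^{2}\right) + X}{3} = \frac{2 X^{2} + X}{3} = \frac{X + 2 X^{2}}{3} = \frac{X}{3} + \frac{2 X^{2}}{3}$)
$D + O{\left(F{\left(9 \right)} \right)} = 9 + \frac{\left(-18 + 9\right) \left(1 + 2 \left(-18 + 9\right)\right)}{3} = 9 + \frac{1}{3} \left(-9\right) \left(1 + 2 \left(-9\right)\right) = 9 + \frac{1}{3} \left(-9\right) \left(1 - 18\right) = 9 + \frac{1}{3} \left(-9\right) \left(-17\right) = 9 + 51 = 60$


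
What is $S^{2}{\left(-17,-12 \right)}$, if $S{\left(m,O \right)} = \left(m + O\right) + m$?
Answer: $2116$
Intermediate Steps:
$S{\left(m,O \right)} = O + 2 m$ ($S{\left(m,O \right)} = \left(O + m\right) + m = O + 2 m$)
$S^{2}{\left(-17,-12 \right)} = \left(-12 + 2 \left(-17\right)\right)^{2} = \left(-12 - 34\right)^{2} = \left(-46\right)^{2} = 2116$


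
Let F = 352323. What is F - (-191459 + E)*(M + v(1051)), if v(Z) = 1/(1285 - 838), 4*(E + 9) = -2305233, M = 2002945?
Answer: 687402837928301/447 ≈ 1.5378e+12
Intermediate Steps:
E = -2305269/4 (E = -9 + (1/4)*(-2305233) = -9 - 2305233/4 = -2305269/4 ≈ -5.7632e+5)
v(Z) = 1/447
F - (-191459 + E)*(M + v(1051)) = 352323 - (-191459 - 2305269/4)*(2002945 + 1/447) = 352323 - (-3071105)*895316416/(4*447) = 352323 - 1*(-687402680439920/447) = 352323 + 687402680439920/447 = 687402837928301/447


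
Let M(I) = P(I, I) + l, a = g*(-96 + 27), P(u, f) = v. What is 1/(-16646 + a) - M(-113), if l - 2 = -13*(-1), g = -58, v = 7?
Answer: -278169/12644 ≈ -22.000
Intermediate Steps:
P(u, f) = 7
l = 15 (l = 2 - 13*(-1) = 2 + 13 = 15)
a = 4002 (a = -58*(-96 + 27) = -58*(-69) = 4002)
M(I) = 22 (M(I) = 7 + 15 = 22)
1/(-16646 + a) - M(-113) = 1/(-16646 + 4002) - 1*22 = 1/(-12644) - 22 = -1/12644 - 22 = -278169/12644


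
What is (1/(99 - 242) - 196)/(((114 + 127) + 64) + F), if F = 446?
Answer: -28029/107393 ≈ -0.26099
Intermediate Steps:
(1/(99 - 242) - 196)/(((114 + 127) + 64) + F) = (1/(99 - 242) - 196)/(((114 + 127) + 64) + 446) = (1/(-143) - 196)/((241 + 64) + 446) = (-1/143 - 196)/(305 + 446) = -28029/143/751 = -28029/143*1/751 = -28029/107393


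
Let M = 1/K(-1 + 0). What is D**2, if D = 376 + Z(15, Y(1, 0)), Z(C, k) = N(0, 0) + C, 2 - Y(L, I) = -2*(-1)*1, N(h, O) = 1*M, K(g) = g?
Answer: 152100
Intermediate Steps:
M = -1 (M = 1/(-1 + 0) = 1/(-1) = -1)
N(h, O) = -1 (N(h, O) = 1*(-1) = -1)
Y(L, I) = 0 (Y(L, I) = 2 - (-2*(-1)) = 2 - 2 = 0)
Z(C, k) = -1 + C
D = 390 (D = 376 + (-1 + 15) = 376 + 14 = 390)
D**2 = 390**2 = 152100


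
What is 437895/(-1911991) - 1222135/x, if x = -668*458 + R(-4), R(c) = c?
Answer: 2202738021325/584969822468 ≈ 3.7656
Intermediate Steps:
x = -305948 (x = -668*458 - 4 = -305944 - 4 = -305948)
437895/(-1911991) - 1222135/x = 437895/(-1911991) - 1222135/(-305948) = 437895*(-1/1911991) - 1222135*(-1/305948) = -437895/1911991 + 1222135/305948 = 2202738021325/584969822468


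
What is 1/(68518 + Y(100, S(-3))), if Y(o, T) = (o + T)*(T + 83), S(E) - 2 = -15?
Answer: 1/74608 ≈ 1.3403e-5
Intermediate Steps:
S(E) = -13 (S(E) = 2 - 15 = -13)
Y(o, T) = (83 + T)*(T + o) (Y(o, T) = (T + o)*(83 + T) = (83 + T)*(T + o))
1/(68518 + Y(100, S(-3))) = 1/(68518 + ((-13)**2 + 83*(-13) + 83*100 - 13*100)) = 1/(68518 + (169 - 1079 + 8300 - 1300)) = 1/(68518 + 6090) = 1/74608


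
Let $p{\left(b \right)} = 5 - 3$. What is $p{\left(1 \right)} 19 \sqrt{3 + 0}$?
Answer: $38 \sqrt{3} \approx 65.818$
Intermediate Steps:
$p{\left(b \right)} = 2$
$p{\left(1 \right)} 19 \sqrt{3 + 0} = 2 \cdot 19 \sqrt{3 + 0} = 38 \sqrt{3}$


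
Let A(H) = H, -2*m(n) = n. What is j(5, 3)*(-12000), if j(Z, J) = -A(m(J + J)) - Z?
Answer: 24000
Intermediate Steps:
m(n) = -n/2
j(Z, J) = J - Z (j(Z, J) = -(-1)*(J + J)/2 - Z = -(-1)*2*J/2 - Z = -(-1)*J - Z = J - Z)
j(5, 3)*(-12000) = (3 - 1*5)*(-12000) = (3 - 5)*(-12000) = -2*(-12000) = 24000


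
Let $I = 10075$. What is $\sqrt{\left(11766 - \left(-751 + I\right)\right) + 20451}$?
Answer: $\sqrt{22893} \approx 151.3$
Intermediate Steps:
$\sqrt{\left(11766 - \left(-751 + I\right)\right) + 20451} = \sqrt{\left(11766 + \left(751 - 10075\right)\right) + 20451} = \sqrt{\left(11766 - 9324\right) + 20451} = \sqrt{2442 + 20451} = \sqrt{22893}$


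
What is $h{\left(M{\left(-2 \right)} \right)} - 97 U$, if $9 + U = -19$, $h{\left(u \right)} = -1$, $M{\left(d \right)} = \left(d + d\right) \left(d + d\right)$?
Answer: $2715$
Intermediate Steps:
$M{\left(d \right)} = 4 d^{2}$ ($M{\left(d \right)} = 2 d 2 d = 4 d^{2}$)
$U = -28$ ($U = -9 - 19 = -28$)
$h{\left(M{\left(-2 \right)} \right)} - 97 U = -1 - -2716 = -1 + 2716 = 2715$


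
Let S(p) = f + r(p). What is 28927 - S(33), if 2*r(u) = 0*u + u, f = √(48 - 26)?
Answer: 57821/2 - √22 ≈ 28906.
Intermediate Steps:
f = √22 ≈ 4.6904
r(u) = u/2 (r(u) = (0*u + u)/2 = (0 + u)/2 = u/2)
S(p) = √22 + p/2
28927 - S(33) = 28927 - (√22 + (½)*33) = 28927 - (√22 + 33/2) = 28927 - (33/2 + √22) = 28927 + (-33/2 - √22) = 57821/2 - √22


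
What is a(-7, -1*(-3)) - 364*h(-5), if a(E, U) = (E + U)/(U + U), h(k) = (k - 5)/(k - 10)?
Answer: -730/3 ≈ -243.33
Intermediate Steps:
h(k) = (-5 + k)/(-10 + k)
a(E, U) = (E + U)/(2*U) (a(E, U) = (E + U)/((2*U)) = (E + U)*(1/(2*U)) = (E + U)/(2*U))
a(-7, -1*(-3)) - 364*h(-5) = (-7 - 1*(-3))/(2*((-1*(-3)))) - 364*(-5 - 5)/(-10 - 5) = (½)*(-7 + 3)/3 - 364*(-10)/(-15) = (½)*(⅓)*(-4) - (-364)*(-10)/15 = -⅔ - 364*⅔ = -⅔ - 728/3 = -730/3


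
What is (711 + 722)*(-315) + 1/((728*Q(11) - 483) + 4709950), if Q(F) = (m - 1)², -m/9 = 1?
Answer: -2158691412464/4782267 ≈ -4.5140e+5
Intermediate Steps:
m = -9 (m = -9*1 = -9)
Q(F) = 100 (Q(F) = (-9 - 1)² = (-10)² = 100)
(711 + 722)*(-315) + 1/((728*Q(11) - 483) + 4709950) = (711 + 722)*(-315) + 1/((728*100 - 483) + 4709950) = 1433*(-315) + 1/((72800 - 483) + 4709950) = -451395 + 1/(72317 + 4709950) = -451395 + 1/4782267 = -2158691412464/4782267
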